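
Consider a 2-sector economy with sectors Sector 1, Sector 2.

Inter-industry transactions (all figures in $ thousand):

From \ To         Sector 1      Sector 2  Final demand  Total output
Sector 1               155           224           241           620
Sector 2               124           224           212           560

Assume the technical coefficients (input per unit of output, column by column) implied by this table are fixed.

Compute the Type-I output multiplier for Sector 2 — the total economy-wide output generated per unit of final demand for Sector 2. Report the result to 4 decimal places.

m_2 = 3.1081

Technical coefficients a_ij = z_ij / X_j:
  a_11 = 155/620 = 0.25, a_21 = 124/620 = 0.20
  a_12 = 224/560 = 0.40, a_22 = 224/560 = 0.40
I − A =
  [   0.75    -0.40]
  [  -0.20     0.60]
det(I−A) = (0.75)(0.60) − (-0.40)(-0.20) = 0.3700
adj(I−A) = [[0.60, 0.40], [0.20, 0.75]]
(I − A)⁻¹ = adj(I−A) / det(I−A) ≈
  [   1.62162     1.08108]
  [   0.54054     2.02703]
The output multiplier for sector j is the column-j sum of the Leontief inverse (I − A)⁻¹ = adj(I−A) / det(I−A).
Column 2 of adj(I−A): (0.40, 0.75); det(I−A) = 0.3700.
m_2 = (0.40 + 0.75) / 0.3700 = 1.15 / 0.3700 ≈ 3.1081.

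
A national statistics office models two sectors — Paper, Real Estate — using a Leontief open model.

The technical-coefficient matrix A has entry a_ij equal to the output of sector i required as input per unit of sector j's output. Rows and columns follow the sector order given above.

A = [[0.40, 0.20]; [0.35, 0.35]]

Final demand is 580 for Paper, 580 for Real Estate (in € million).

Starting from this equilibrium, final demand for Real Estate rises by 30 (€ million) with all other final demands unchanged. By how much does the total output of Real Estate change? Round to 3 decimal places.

Δx_2 = 56.250

I − A =
  [   0.60    -0.20]
  [  -0.35     0.65]
det(I−A) = (0.60)(0.65) − (-0.20)(-0.35) = 0.3200
adj(I−A) = [[0.65, 0.20], [0.35, 0.60]]
(I − A)⁻¹ = adj(I−A) / det(I−A) ≈
  [   2.0313     0.6250]
  [   1.0938     1.8750]
Δx = (I − A)⁻¹ Δd with Δd having +30 in the Real Estate component and 0 elsewhere.
So Δx_2 = L_22 · (+30), where L_22 = adj(I−A)_22 / det(I−A) = 0.60 / 0.3200.
Δx_2 = 0.60 × (+30) / 0.3200 = 18.00 / 0.3200 = 56.250.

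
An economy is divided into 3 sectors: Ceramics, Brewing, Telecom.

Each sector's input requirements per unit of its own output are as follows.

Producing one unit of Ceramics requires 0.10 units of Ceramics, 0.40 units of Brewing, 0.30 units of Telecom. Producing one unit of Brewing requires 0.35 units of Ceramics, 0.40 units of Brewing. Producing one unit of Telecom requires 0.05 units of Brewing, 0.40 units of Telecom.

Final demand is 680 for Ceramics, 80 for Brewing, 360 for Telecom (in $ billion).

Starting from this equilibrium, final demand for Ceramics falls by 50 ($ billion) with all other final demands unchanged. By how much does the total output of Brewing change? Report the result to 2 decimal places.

Δx_B = -54.31

I − A =
  [   0.90    -0.35     0.00]
  [  -0.40     0.60    -0.05]
  [  -0.30     0.00     0.60]
Cofactors of I−A, C_ij = (−1)^(i+j)·(minor ij) (rows/columns in the sector order above):
  C_11 = (0.60)(0.60) − (-0.05)(0.00) = 0.3600
  C_12 = −[(-0.40)(0.60) − (-0.05)(-0.30)] = 0.2550
  C_13 = (-0.40)(0.00) − (0.60)(-0.30) = 0.1800
  C_21 = −[(-0.35)(0.60) − (0.00)(0.00)] = 0.2100
  C_22 = (0.90)(0.60) − (0.00)(-0.30) = 0.5400
  C_23 = −[(0.90)(0.00) − (-0.35)(-0.30)] = 0.1050
  C_31 = (-0.35)(-0.05) − (0.00)(0.60) = 0.0175
  C_32 = −[(0.90)(-0.05) − (0.00)(-0.40)] = 0.0450
  C_33 = (0.90)(0.60) − (-0.35)(-0.40) = 0.4000
det(I−A) = Σ_j (I−A)_1j·C_1j = (0.90)(0.3600) + (-0.35)(0.2550) + (0.00)(0.1800) = 0.23475
adj(I−A) = Cᵀ =
  [ 0.3600   0.2100   0.0175]
  [ 0.2550   0.5400   0.0450]
  [ 0.1800   0.1050   0.4000]
(I − A)⁻¹ = adj(I−A) / det(I−A) ≈
  [   1.5335     0.8946     0.0745]
  [   1.0863     2.3003     0.1917]
  [   0.7668     0.4473     1.7039]
Δx = (I − A)⁻¹ Δd with Δd having -50 in the Ceramics component and 0 elsewhere.
So Δx_B = L_BC · (-50), where L_BC = adj(I−A)_BC / det(I−A) = 0.2550 / 0.23475.
Δx_B = 0.2550 × (-50) / 0.23475 = -12.75 / 0.23475 ≈ -54.31.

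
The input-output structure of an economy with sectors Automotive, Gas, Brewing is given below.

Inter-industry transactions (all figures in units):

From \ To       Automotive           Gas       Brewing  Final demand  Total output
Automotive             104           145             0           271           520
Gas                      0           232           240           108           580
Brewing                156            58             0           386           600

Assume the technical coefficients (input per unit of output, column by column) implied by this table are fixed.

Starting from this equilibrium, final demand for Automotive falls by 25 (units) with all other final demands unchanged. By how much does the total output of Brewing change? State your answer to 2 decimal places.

Δx_B = -10.77

Technical coefficients a_ij = z_ij / X_j:
  a_AA = 104/520 = 0.20, a_GA = 0/520 = 0.00, a_BA = 156/520 = 0.30
  a_AG = 145/580 = 0.25, a_GG = 232/580 = 0.40, a_BG = 58/580 = 0.10
  a_AB = 0/600 = 0.00, a_GB = 240/600 = 0.40, a_BB = 0/600 = 0.00
I − A =
  [   0.80    -0.25     0.00]
  [   0.00     0.60    -0.40]
  [  -0.30    -0.10     1.00]
Cofactors of I−A, C_ij = (−1)^(i+j)·(minor ij) (rows/columns in the sector order above):
  C_11 = (0.60)(1.00) − (-0.40)(-0.10) = 0.5600
  C_12 = −[(0.00)(1.00) − (-0.40)(-0.30)] = 0.1200
  C_13 = (0.00)(-0.10) − (0.60)(-0.30) = 0.1800
  C_21 = −[(-0.25)(1.00) − (0.00)(-0.10)] = 0.2500
  C_22 = (0.80)(1.00) − (0.00)(-0.30) = 0.8000
  C_23 = −[(0.80)(-0.10) − (-0.25)(-0.30)] = 0.1550
  C_31 = (-0.25)(-0.40) − (0.00)(0.60) = 0.1000
  C_32 = −[(0.80)(-0.40) − (0.00)(0.00)] = 0.3200
  C_33 = (0.80)(0.60) − (-0.25)(0.00) = 0.4800
det(I−A) = Σ_j (I−A)_1j·C_1j = (0.80)(0.5600) + (-0.25)(0.1200) + (0.00)(0.1800) = 0.4180
adj(I−A) = Cᵀ =
  [ 0.5600   0.2500   0.1000]
  [ 0.1200   0.8000   0.3200]
  [ 0.1800   0.1550   0.4800]
(I − A)⁻¹ = adj(I−A) / det(I−A) ≈
  [   1.3397     0.5981     0.2392]
  [   0.2871     1.9139     0.7656]
  [   0.4306     0.3708     1.1483]
Δx = (I − A)⁻¹ Δd with Δd having -25 in the Automotive component and 0 elsewhere.
So Δx_B = L_BA · (-25), where L_BA = adj(I−A)_BA / det(I−A) = 0.1800 / 0.4180.
Δx_B = 0.1800 × (-25) / 0.4180 = -4.50 / 0.4180 ≈ -10.77.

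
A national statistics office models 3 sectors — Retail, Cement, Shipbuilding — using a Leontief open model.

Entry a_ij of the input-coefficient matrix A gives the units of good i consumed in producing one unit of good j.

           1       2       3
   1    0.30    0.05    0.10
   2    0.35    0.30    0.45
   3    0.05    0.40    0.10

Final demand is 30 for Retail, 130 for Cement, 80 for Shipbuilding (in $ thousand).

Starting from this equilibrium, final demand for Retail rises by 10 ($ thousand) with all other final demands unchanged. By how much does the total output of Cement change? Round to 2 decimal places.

I − A =
  [   0.70    -0.05    -0.10]
  [  -0.35     0.70    -0.45]
  [  -0.05    -0.40     0.90]
Cofactors of I−A, C_ij = (−1)^(i+j)·(minor ij) (rows/columns in the sector order above):
  C_11 = (0.70)(0.90) − (-0.45)(-0.40) = 0.4500
  C_12 = −[(-0.35)(0.90) − (-0.45)(-0.05)] = 0.3375
  C_13 = (-0.35)(-0.40) − (0.70)(-0.05) = 0.1750
  C_21 = −[(-0.05)(0.90) − (-0.10)(-0.40)] = 0.0850
  C_22 = (0.70)(0.90) − (-0.10)(-0.05) = 0.6250
  C_23 = −[(0.70)(-0.40) − (-0.05)(-0.05)] = 0.2825
  C_31 = (-0.05)(-0.45) − (-0.10)(0.70) = 0.0925
  C_32 = −[(0.70)(-0.45) − (-0.10)(-0.35)] = 0.3500
  C_33 = (0.70)(0.70) − (-0.05)(-0.35) = 0.4725
det(I−A) = Σ_j (I−A)_1j·C_1j = (0.70)(0.4500) + (-0.05)(0.3375) + (-0.10)(0.1750) = 0.280625
adj(I−A) = Cᵀ =
  [ 0.4500   0.0850   0.0925]
  [ 0.3375   0.6250   0.3500]
  [ 0.1750   0.2825   0.4725]
(I − A)⁻¹ = adj(I−A) / det(I−A) ≈
  [   1.6036     0.3029     0.3296]
  [   1.2027     2.2272     1.2472]
  [   0.6236     1.0067     1.6837]
Δx = (I − A)⁻¹ Δd with Δd having +10 in the Retail component and 0 elsewhere.
So Δx_2 = L_21 · (+10), where L_21 = adj(I−A)_21 / det(I−A) = 0.3375 / 0.280625.
Δx_2 = 0.3375 × (+10) / 0.280625 = 3.375 / 0.280625 ≈ 12.03.

Δx_2 = 12.03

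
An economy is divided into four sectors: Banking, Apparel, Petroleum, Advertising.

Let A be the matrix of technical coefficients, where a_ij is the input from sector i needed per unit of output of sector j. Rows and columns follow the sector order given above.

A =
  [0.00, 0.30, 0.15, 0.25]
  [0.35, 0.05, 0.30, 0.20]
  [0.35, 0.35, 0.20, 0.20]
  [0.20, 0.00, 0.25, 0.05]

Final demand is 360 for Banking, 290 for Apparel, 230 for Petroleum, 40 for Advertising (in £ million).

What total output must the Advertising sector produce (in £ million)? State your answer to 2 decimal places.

I − A =
  [   1.00    -0.30    -0.15    -0.25]
  [  -0.35     0.95    -0.30    -0.20]
  [  -0.35    -0.35     0.80    -0.20]
  [  -0.20     0.00    -0.25     0.95]
Compute the cofactors C_ij = (−1)^(i+j)·(3×3 minor ij) of I−A; the adjugate is their transpose:
adj(I−A) = Cᵀ =
  [ 0.55725   0.28475   0.29525   0.26875]
  [ 0.40975   0.59225   0.39775   0.31625]
  [ 0.48425   0.42675   0.74325   0.37375]
  [ 0.24475   0.17225   0.25775   0.47125]
det(I−A) = Σ_j (I−A)_1j·C_1j = (1.00)(0.55725) + (-0.30)(0.40975) + (-0.15)(0.48425) + (-0.25)(0.24475) = 0.3005
(I − A)⁻¹ = adj(I−A) / det(I−A) ≈
  [   1.8544     0.9476     0.9825     0.8943]
  [   1.3636     1.9709     1.3236     1.0524]
  [   1.6115     1.4201     2.4734     1.2438]
  [   0.8145     0.5732     0.8577     1.5682]
x = (I − A)⁻¹ d = adj(I−A)·d / det(I−A), with det(I−A) = 0.3005:
  x_1 = (0.55725·360 + 0.28475·290 + 0.29525·230 + 0.26875·40) / 0.3005 = 361.845 / 0.3005 ≈ 1204.14
  x_2 = (0.40975·360 + 0.59225·290 + 0.39775·230 + 0.31625·40) / 0.3005 = 423.395 / 0.3005 ≈ 1408.97
  x_3 = (0.48425·360 + 0.42675·290 + 0.74325·230 + 0.37375·40) / 0.3005 = 483.985 / 0.3005 ≈ 1610.60
  x_4 = (0.24475·360 + 0.17225·290 + 0.25775·230 + 0.47125·40) / 0.3005 = 216.195 / 0.3005 ≈ 719.45

x_4 = 719.45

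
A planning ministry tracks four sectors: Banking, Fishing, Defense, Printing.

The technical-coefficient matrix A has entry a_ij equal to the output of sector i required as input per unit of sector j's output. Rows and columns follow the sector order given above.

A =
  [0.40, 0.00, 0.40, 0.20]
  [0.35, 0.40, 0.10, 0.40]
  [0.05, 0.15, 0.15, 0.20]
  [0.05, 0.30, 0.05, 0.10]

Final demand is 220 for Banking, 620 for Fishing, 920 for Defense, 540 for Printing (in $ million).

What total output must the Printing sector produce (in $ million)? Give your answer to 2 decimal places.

x_4 = 2595.46

I − A =
  [   0.60     0.00    -0.40    -0.20]
  [  -0.35     0.60    -0.10    -0.40]
  [  -0.05    -0.15     0.85    -0.20]
  [  -0.05    -0.30    -0.05     0.90]
Compute the cofactors C_ij = (−1)^(i+j)·(3×3 minor ij) of I−A; the adjugate is their transpose:
adj(I−A) = Cᵀ =
  [ 0.328500   0.130500   0.180000   0.171000]
  [ 0.287750   0.422000   0.202500   0.296500]
  [ 0.098250   0.118500   0.225000   0.124500]
  [ 0.119625   0.154500   0.090000   0.264000]
det(I−A) = Σ_j (I−A)_1j·C_1j = (0.60)(0.328500) + (0.00)(0.287750) + (-0.40)(0.098250) + (-0.20)(0.119625) = 0.133875
(I − A)⁻¹ = adj(I−A) / det(I−A) ≈
  [   2.4538     0.9748     1.3445     1.2773]
  [   2.1494     3.1522     1.5126     2.2148]
  [   0.7339     0.8852     1.6807     0.9300]
  [   0.8936     1.1541     0.6723     1.9720]
x = (I − A)⁻¹ d = adj(I−A)·d / det(I−A), with det(I−A) = 0.133875:
  x_1 = (0.328500·220 + 0.130500·620 + 0.180000·920 + 0.171000·540) / 0.133875 = 411.12 / 0.133875 ≈ 3070.92
  x_2 = (0.287750·220 + 0.422000·620 + 0.202500·920 + 0.296500·540) / 0.133875 = 671.355 / 0.133875 ≈ 5014.79
  x_3 = (0.098250·220 + 0.118500·620 + 0.225000·920 + 0.124500·540) / 0.133875 = 369.315 / 0.133875 ≈ 2758.66
  x_4 = (0.119625·220 + 0.154500·620 + 0.090000·920 + 0.264000·540) / 0.133875 = 347.4675 / 0.133875 ≈ 2595.46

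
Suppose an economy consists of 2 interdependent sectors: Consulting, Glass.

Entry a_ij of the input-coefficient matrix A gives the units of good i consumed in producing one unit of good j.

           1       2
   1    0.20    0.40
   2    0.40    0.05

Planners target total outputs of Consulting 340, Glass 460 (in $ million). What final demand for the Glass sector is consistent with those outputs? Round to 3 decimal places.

I − A =
  [   0.80    -0.40]
  [  -0.40     0.95]
d = (I − A) x:
  d_1 = (+0.80)·340 + (-0.40)·460 = 88.000
  d_2 = (-0.40)·340 + (+0.95)·460 = 301.000

d_2 = 301.000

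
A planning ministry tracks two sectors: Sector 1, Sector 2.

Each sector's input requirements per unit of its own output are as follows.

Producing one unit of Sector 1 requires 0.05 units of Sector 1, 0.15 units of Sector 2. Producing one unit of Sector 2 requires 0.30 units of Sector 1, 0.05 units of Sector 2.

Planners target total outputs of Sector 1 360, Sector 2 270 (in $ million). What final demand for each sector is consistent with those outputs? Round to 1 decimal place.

d_1 = 261.0, d_2 = 202.5

I − A =
  [   0.95    -0.30]
  [  -0.15     0.95]
d = (I − A) x:
  d_1 = (+0.95)·360 + (-0.30)·270 = 261.0
  d_2 = (-0.15)·360 + (+0.95)·270 = 202.5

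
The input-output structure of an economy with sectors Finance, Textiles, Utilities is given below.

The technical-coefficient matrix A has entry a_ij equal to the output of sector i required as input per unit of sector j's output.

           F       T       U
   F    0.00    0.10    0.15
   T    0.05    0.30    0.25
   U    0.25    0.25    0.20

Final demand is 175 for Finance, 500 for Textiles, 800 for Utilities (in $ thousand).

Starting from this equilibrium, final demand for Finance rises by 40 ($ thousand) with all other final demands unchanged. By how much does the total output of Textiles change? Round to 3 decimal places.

Δx_T = 8.930

I − A =
  [   1.00    -0.10    -0.15]
  [  -0.05     0.70    -0.25]
  [  -0.25    -0.25     0.80]
Cofactors of I−A, C_ij = (−1)^(i+j)·(minor ij) (rows/columns in the sector order above):
  C_11 = (0.70)(0.80) − (-0.25)(-0.25) = 0.4975
  C_12 = −[(-0.05)(0.80) − (-0.25)(-0.25)] = 0.1025
  C_13 = (-0.05)(-0.25) − (0.70)(-0.25) = 0.1875
  C_21 = −[(-0.10)(0.80) − (-0.15)(-0.25)] = 0.1175
  C_22 = (1.00)(0.80) − (-0.15)(-0.25) = 0.7625
  C_23 = −[(1.00)(-0.25) − (-0.10)(-0.25)] = 0.2750
  C_31 = (-0.10)(-0.25) − (-0.15)(0.70) = 0.1300
  C_32 = −[(1.00)(-0.25) − (-0.15)(-0.05)] = 0.2575
  C_33 = (1.00)(0.70) − (-0.10)(-0.05) = 0.6950
det(I−A) = Σ_j (I−A)_1j·C_1j = (1.00)(0.4975) + (-0.10)(0.1025) + (-0.15)(0.1875) = 0.459125
adj(I−A) = Cᵀ =
  [ 0.4975   0.1175   0.1300]
  [ 0.1025   0.7625   0.2575]
  [ 0.1875   0.2750   0.6950]
(I − A)⁻¹ = adj(I−A) / det(I−A) ≈
  [   1.0836     0.2559     0.2831]
  [   0.2233     1.6608     0.5608]
  [   0.4084     0.5990     1.5137]
Δx = (I − A)⁻¹ Δd with Δd having +40 in the Finance component and 0 elsewhere.
So Δx_T = L_TF · (+40), where L_TF = adj(I−A)_TF / det(I−A) = 0.1025 / 0.459125.
Δx_T = 0.1025 × (+40) / 0.459125 = 4.10 / 0.459125 ≈ 8.930.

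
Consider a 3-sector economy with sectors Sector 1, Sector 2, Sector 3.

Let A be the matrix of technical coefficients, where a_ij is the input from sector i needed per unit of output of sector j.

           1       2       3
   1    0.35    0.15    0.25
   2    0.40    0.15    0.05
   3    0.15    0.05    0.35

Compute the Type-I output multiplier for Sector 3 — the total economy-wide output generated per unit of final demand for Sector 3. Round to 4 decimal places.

m_3 = 3.0125

I − A =
  [   0.65    -0.15    -0.25]
  [  -0.40     0.85    -0.05]
  [  -0.15    -0.05     0.65]
Cofactors of I−A, C_ij = (−1)^(i+j)·(minor ij) (rows/columns in the sector order above):
  C_11 = (0.85)(0.65) − (-0.05)(-0.05) = 0.5500
  C_12 = −[(-0.40)(0.65) − (-0.05)(-0.15)] = 0.2675
  C_13 = (-0.40)(-0.05) − (0.85)(-0.15) = 0.1475
  C_21 = −[(-0.15)(0.65) − (-0.25)(-0.05)] = 0.1100
  C_22 = (0.65)(0.65) − (-0.25)(-0.15) = 0.3850
  C_23 = −[(0.65)(-0.05) − (-0.15)(-0.15)] = 0.0550
  C_31 = (-0.15)(-0.05) − (-0.25)(0.85) = 0.2200
  C_32 = −[(0.65)(-0.05) − (-0.25)(-0.40)] = 0.1325
  C_33 = (0.65)(0.85) − (-0.15)(-0.40) = 0.4925
det(I−A) = Σ_j (I−A)_1j·C_1j = (0.65)(0.5500) + (-0.15)(0.2675) + (-0.25)(0.1475) = 0.2805
adj(I−A) = Cᵀ =
  [ 0.5500   0.1100   0.2200]
  [ 0.2675   0.3850   0.1325]
  [ 0.1475   0.0550   0.4925]
(I − A)⁻¹ = adj(I−A) / det(I−A) ≈
  [   1.96078     0.39216     0.78431]
  [   0.95365     1.37255     0.47237]
  [   0.52585     0.19608     1.75579]
The output multiplier for sector j is the column-j sum of the Leontief inverse (I − A)⁻¹ = adj(I−A) / det(I−A).
Column 3 of adj(I−A): (0.2200, 0.1325, 0.4925); det(I−A) = 0.2805.
m_3 = (0.2200 + 0.1325 + 0.4925) / 0.2805 = 0.845 / 0.2805 ≈ 3.0125.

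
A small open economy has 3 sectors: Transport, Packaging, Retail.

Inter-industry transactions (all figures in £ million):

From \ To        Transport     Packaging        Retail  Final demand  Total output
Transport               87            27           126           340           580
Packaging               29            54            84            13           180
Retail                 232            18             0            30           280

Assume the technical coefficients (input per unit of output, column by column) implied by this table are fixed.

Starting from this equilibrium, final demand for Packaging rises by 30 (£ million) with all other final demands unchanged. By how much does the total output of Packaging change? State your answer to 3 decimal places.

Technical coefficients a_ij = z_ij / X_j:
  a_11 = 87/580 = 0.15, a_21 = 29/580 = 0.05, a_31 = 232/580 = 0.40
  a_12 = 27/180 = 0.15, a_22 = 54/180 = 0.30, a_32 = 18/180 = 0.10
  a_13 = 126/280 = 0.45, a_23 = 84/280 = 0.30, a_33 = 0/280 = 0.00
I − A =
  [   0.85    -0.15    -0.45]
  [  -0.05     0.70    -0.30]
  [  -0.40    -0.10     1.00]
Cofactors of I−A, C_ij = (−1)^(i+j)·(minor ij) (rows/columns in the sector order above):
  C_11 = (0.70)(1.00) − (-0.30)(-0.10) = 0.6700
  C_12 = −[(-0.05)(1.00) − (-0.30)(-0.40)] = 0.1700
  C_13 = (-0.05)(-0.10) − (0.70)(-0.40) = 0.2850
  C_21 = −[(-0.15)(1.00) − (-0.45)(-0.10)] = 0.1950
  C_22 = (0.85)(1.00) − (-0.45)(-0.40) = 0.6700
  C_23 = −[(0.85)(-0.10) − (-0.15)(-0.40)] = 0.1450
  C_31 = (-0.15)(-0.30) − (-0.45)(0.70) = 0.3600
  C_32 = −[(0.85)(-0.30) − (-0.45)(-0.05)] = 0.2775
  C_33 = (0.85)(0.70) − (-0.15)(-0.05) = 0.5875
det(I−A) = Σ_j (I−A)_1j·C_1j = (0.85)(0.6700) + (-0.15)(0.1700) + (-0.45)(0.2850) = 0.41575
adj(I−A) = Cᵀ =
  [ 0.6700   0.1950   0.3600]
  [ 0.1700   0.6700   0.2775]
  [ 0.2850   0.1450   0.5875]
(I − A)⁻¹ = adj(I−A) / det(I−A) ≈
  [   1.6115     0.4690     0.8659]
  [   0.4089     1.6115     0.6675]
  [   0.6855     0.3488     1.4131]
Δx = (I − A)⁻¹ Δd with Δd having +30 in the Packaging component and 0 elsewhere.
So Δx_2 = L_22 · (+30), where L_22 = adj(I−A)_22 / det(I−A) = 0.6700 / 0.41575.
Δx_2 = 0.6700 × (+30) / 0.41575 = 20.10 / 0.41575 ≈ 48.346.

Δx_2 = 48.346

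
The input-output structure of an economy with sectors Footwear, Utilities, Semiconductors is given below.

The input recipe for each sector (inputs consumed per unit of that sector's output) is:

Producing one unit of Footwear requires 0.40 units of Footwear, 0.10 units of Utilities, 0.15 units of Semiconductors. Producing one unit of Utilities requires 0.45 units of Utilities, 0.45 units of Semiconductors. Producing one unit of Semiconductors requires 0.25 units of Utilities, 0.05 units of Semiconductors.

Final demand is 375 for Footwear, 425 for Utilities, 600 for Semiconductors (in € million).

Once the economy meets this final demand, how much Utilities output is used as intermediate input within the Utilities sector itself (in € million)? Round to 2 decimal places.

z_22 = 698.67

I − A =
  [   0.60     0.00     0.00]
  [  -0.10     0.55    -0.25]
  [  -0.15    -0.45     0.95]
Cofactors of I−A, C_ij = (−1)^(i+j)·(minor ij) (rows/columns in the sector order above):
  C_11 = (0.55)(0.95) − (-0.25)(-0.45) = 0.4100
  C_12 = −[(-0.10)(0.95) − (-0.25)(-0.15)] = 0.1325
  C_13 = (-0.10)(-0.45) − (0.55)(-0.15) = 0.1275
  C_21 = −[(0.00)(0.95) − (0.00)(-0.45)] = 0.0000
  C_22 = (0.60)(0.95) − (0.00)(-0.15) = 0.5700
  C_23 = −[(0.60)(-0.45) − (0.00)(-0.15)] = 0.2700
  C_31 = (0.00)(-0.25) − (0.00)(0.55) = 0.0000
  C_32 = −[(0.60)(-0.25) − (0.00)(-0.10)] = 0.1500
  C_33 = (0.60)(0.55) − (0.00)(-0.10) = 0.3300
det(I−A) = Σ_j (I−A)_1j·C_1j = (0.60)(0.4100) + (0.00)(0.1325) + (0.00)(0.1275) = 0.2460
adj(I−A) = Cᵀ =
  [ 0.4100   0.0000   0.0000]
  [ 0.1325   0.5700   0.1500]
  [ 0.1275   0.2700   0.3300]
(I − A)⁻¹ = adj(I−A) / det(I−A) ≈
  [   1.6667     0.0000     0.0000]
  [   0.5386     2.3171     0.6098]
  [   0.5183     1.0976     1.3415]
First solve x = (I − A)⁻¹ d = adj(I−A)·d / det(I−A); in particular x_2 = (0.1325·375 + 0.5700·425 + 0.1500·600) / 0.2460 = 381.9375 / 0.2460 ≈ 1552.5915.
Intermediate flow from 2 to 2: z_22 = a_22 · x_2 = 0.45 × 381.9375 / 0.2460 = 171.871875 / 0.2460 ≈ 698.67.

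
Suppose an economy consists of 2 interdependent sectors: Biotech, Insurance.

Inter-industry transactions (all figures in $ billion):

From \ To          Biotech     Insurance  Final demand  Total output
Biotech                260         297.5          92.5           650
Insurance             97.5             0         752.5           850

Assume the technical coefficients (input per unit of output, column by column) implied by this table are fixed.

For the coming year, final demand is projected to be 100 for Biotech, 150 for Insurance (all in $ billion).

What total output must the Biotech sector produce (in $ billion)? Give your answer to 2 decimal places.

x_1 = 278.54

Technical coefficients a_ij = z_ij / X_j:
  a_11 = 260/650 = 0.40, a_21 = 97.5/650 = 0.15
  a_12 = 297.5/850 = 0.35, a_22 = 0/850 = 0.00
I − A =
  [   0.60    -0.35]
  [  -0.15     1.00]
det(I−A) = (0.60)(1.00) − (-0.35)(-0.15) = 0.5475
adj(I−A) = [[1.00, 0.35], [0.15, 0.60]]
(I − A)⁻¹ = adj(I−A) / det(I−A) ≈
  [   1.8265     0.6393]
  [   0.2740     1.0959]
x = (I − A)⁻¹ d = adj(I−A)·d / det(I−A), with det(I−A) = 0.5475:
  x_1 = (1.00·100 + 0.35·150) / 0.5475 = 152.50 / 0.5475 ≈ 278.54
  x_2 = (0.15·100 + 0.60·150) / 0.5475 = 105.00 / 0.5475 ≈ 191.78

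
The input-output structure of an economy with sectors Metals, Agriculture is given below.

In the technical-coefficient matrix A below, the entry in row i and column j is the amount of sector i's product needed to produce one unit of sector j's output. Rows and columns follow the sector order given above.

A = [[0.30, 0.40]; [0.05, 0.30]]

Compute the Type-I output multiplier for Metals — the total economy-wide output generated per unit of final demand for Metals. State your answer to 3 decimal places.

I − A =
  [   0.70    -0.40]
  [  -0.05     0.70]
det(I−A) = (0.70)(0.70) − (-0.40)(-0.05) = 0.4700
adj(I−A) = [[0.70, 0.40], [0.05, 0.70]]
(I − A)⁻¹ = adj(I−A) / det(I−A) ≈
  [   1.4894     0.8511]
  [   0.1064     1.4894]
The output multiplier for sector j is the column-j sum of the Leontief inverse (I − A)⁻¹ = adj(I−A) / det(I−A).
Column 1 of adj(I−A): (0.70, 0.05); det(I−A) = 0.4700.
m_1 = (0.70 + 0.05) / 0.4700 = 0.75 / 0.4700 ≈ 1.596.

m_1 = 1.596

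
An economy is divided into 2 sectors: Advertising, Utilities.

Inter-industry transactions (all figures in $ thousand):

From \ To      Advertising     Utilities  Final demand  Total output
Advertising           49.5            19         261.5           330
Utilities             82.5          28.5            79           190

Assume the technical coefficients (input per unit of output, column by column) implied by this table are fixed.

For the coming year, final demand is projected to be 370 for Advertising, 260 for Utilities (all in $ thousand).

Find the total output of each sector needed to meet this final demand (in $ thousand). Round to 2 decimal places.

Technical coefficients a_ij = z_ij / X_j:
  a_AA = 49.5/330 = 0.15, a_UA = 82.5/330 = 0.25
  a_AU = 19/190 = 0.10, a_UU = 28.5/190 = 0.15
I − A =
  [   0.85    -0.10]
  [  -0.25     0.85]
det(I−A) = (0.85)(0.85) − (-0.10)(-0.25) = 0.6975
adj(I−A) = [[0.85, 0.10], [0.25, 0.85]]
(I − A)⁻¹ = adj(I−A) / det(I−A) ≈
  [   1.2186     0.1434]
  [   0.3584     1.2186]
x = (I − A)⁻¹ d = adj(I−A)·d / det(I−A), with det(I−A) = 0.6975:
  x_A = (0.85·370 + 0.10·260) / 0.6975 = 340.50 / 0.6975 ≈ 488.17
  x_U = (0.25·370 + 0.85·260) / 0.6975 = 313.50 / 0.6975 ≈ 449.46

x_A = 488.17, x_U = 449.46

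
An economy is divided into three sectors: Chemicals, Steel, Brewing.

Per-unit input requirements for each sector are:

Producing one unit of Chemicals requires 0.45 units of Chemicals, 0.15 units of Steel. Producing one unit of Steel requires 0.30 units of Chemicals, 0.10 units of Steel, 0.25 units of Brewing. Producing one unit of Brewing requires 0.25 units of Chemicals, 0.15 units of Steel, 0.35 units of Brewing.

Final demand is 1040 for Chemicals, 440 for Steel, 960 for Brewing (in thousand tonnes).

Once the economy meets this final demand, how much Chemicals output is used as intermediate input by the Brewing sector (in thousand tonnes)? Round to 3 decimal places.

z_CB = 506.190

I − A =
  [   0.55    -0.30    -0.25]
  [  -0.15     0.90    -0.15]
  [   0.00    -0.25     0.65]
Cofactors of I−A, C_ij = (−1)^(i+j)·(minor ij) (rows/columns in the sector order above):
  C_11 = (0.90)(0.65) − (-0.15)(-0.25) = 0.5475
  C_12 = −[(-0.15)(0.65) − (-0.15)(0.00)] = 0.0975
  C_13 = (-0.15)(-0.25) − (0.90)(0.00) = 0.0375
  C_21 = −[(-0.30)(0.65) − (-0.25)(-0.25)] = 0.2575
  C_22 = (0.55)(0.65) − (-0.25)(0.00) = 0.3575
  C_23 = −[(0.55)(-0.25) − (-0.30)(0.00)] = 0.1375
  C_31 = (-0.30)(-0.15) − (-0.25)(0.90) = 0.2700
  C_32 = −[(0.55)(-0.15) − (-0.25)(-0.15)] = 0.1200
  C_33 = (0.55)(0.90) − (-0.30)(-0.15) = 0.4500
det(I−A) = Σ_j (I−A)_1j·C_1j = (0.55)(0.5475) + (-0.30)(0.0975) + (-0.25)(0.0375) = 0.2625
adj(I−A) = Cᵀ =
  [ 0.5475   0.2575   0.2700]
  [ 0.0975   0.3575   0.1200]
  [ 0.0375   0.1375   0.4500]
(I − A)⁻¹ = adj(I−A) / det(I−A) ≈
  [   2.0857     0.9810     1.0286]
  [   0.3714     1.3619     0.4571]
  [   0.1429     0.5238     1.7143]
First solve x = (I − A)⁻¹ d = adj(I−A)·d / det(I−A); in particular x_B = (0.0375·1040 + 0.1375·440 + 0.4500·960) / 0.2625 = 531.50 / 0.2625 ≈ 2024.76190.
Intermediate flow from C to B: z_CB = a_CB · x_B = 0.25 × 531.50 / 0.2625 = 132.875 / 0.2625 ≈ 506.190.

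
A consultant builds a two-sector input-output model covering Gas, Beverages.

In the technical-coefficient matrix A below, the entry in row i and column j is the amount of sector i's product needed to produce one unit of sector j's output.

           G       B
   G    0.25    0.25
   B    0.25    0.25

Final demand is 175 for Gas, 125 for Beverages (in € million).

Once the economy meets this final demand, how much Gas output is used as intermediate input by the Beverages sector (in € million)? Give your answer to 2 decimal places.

I − A =
  [   0.75    -0.25]
  [  -0.25     0.75]
det(I−A) = (0.75)(0.75) − (-0.25)(-0.25) = 0.5000
adj(I−A) = [[0.75, 0.25], [0.25, 0.75]]
(I − A)⁻¹ = adj(I−A) / det(I−A) ≈
  [   1.5000     0.5000]
  [   0.5000     1.5000]
First solve x = (I − A)⁻¹ d = adj(I−A)·d / det(I−A); in particular x_B = (0.25·175 + 0.75·125) / 0.5000 = 137.50 / 0.5000 = 275.0000.
Intermediate flow from G to B: z_GB = a_GB · x_B = 0.25 × 137.50 / 0.5000 = 34.375 / 0.5000 = 68.75.

z_GB = 68.75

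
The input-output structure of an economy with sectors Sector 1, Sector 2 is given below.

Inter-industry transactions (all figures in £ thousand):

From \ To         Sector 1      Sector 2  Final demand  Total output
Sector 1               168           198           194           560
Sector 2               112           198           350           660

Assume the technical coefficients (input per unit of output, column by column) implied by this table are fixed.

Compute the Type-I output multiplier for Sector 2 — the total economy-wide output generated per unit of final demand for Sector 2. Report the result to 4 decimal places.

m_2 = 2.3256

Technical coefficients a_ij = z_ij / X_j:
  a_11 = 168/560 = 0.30, a_21 = 112/560 = 0.20
  a_12 = 198/660 = 0.30, a_22 = 198/660 = 0.30
I − A =
  [   0.70    -0.30]
  [  -0.20     0.70]
det(I−A) = (0.70)(0.70) − (-0.30)(-0.20) = 0.4300
adj(I−A) = [[0.70, 0.30], [0.20, 0.70]]
(I − A)⁻¹ = adj(I−A) / det(I−A) ≈
  [   1.62791     0.69767]
  [   0.46512     1.62791]
The output multiplier for sector j is the column-j sum of the Leontief inverse (I − A)⁻¹ = adj(I−A) / det(I−A).
Column 2 of adj(I−A): (0.30, 0.70); det(I−A) = 0.4300.
m_2 = (0.30 + 0.70) / 0.4300 = 1.00 / 0.4300 ≈ 2.3256.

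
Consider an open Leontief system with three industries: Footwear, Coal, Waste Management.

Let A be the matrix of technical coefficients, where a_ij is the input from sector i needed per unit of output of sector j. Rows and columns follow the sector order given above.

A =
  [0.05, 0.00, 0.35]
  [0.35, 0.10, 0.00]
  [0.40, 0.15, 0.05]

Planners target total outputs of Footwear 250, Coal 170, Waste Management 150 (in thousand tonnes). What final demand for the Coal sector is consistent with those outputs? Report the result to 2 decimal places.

I − A =
  [   0.95     0.00    -0.35]
  [  -0.35     0.90     0.00]
  [  -0.40    -0.15     0.95]
d = (I − A) x:
  d_1 = (+0.95)·250 + (+0.00)·170 + (-0.35)·150 = 185.00
  d_2 = (-0.35)·250 + (+0.90)·170 + (+0.00)·150 = 65.50
  d_3 = (-0.40)·250 + (-0.15)·170 + (+0.95)·150 = 17.00

d_2 = 65.50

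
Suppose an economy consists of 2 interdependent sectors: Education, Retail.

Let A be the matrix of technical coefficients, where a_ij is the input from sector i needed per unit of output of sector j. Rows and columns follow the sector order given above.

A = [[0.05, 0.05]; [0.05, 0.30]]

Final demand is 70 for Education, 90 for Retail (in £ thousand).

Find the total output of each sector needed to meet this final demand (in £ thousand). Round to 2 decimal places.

I − A =
  [   0.95    -0.05]
  [  -0.05     0.70]
det(I−A) = (0.95)(0.70) − (-0.05)(-0.05) = 0.6625
adj(I−A) = [[0.70, 0.05], [0.05, 0.95]]
(I − A)⁻¹ = adj(I−A) / det(I−A) ≈
  [   1.0566     0.0755]
  [   0.0755     1.4340]
x = (I − A)⁻¹ d = adj(I−A)·d / det(I−A), with det(I−A) = 0.6625:
  x_E = (0.70·70 + 0.05·90) / 0.6625 = 53.50 / 0.6625 ≈ 80.75
  x_R = (0.05·70 + 0.95·90) / 0.6625 = 89.00 / 0.6625 ≈ 134.34

x_E = 80.75, x_R = 134.34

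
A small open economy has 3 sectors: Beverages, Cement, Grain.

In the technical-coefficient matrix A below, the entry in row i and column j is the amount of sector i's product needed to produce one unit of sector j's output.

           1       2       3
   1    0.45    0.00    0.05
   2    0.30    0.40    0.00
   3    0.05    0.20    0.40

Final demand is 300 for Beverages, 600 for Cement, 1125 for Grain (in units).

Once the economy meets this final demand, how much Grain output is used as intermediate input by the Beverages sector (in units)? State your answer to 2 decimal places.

I − A =
  [   0.55     0.00    -0.05]
  [  -0.30     0.60     0.00]
  [  -0.05    -0.20     0.60]
Cofactors of I−A, C_ij = (−1)^(i+j)·(minor ij) (rows/columns in the sector order above):
  C_11 = (0.60)(0.60) − (0.00)(-0.20) = 0.3600
  C_12 = −[(-0.30)(0.60) − (0.00)(-0.05)] = 0.1800
  C_13 = (-0.30)(-0.20) − (0.60)(-0.05) = 0.0900
  C_21 = −[(0.00)(0.60) − (-0.05)(-0.20)] = 0.0100
  C_22 = (0.55)(0.60) − (-0.05)(-0.05) = 0.3275
  C_23 = −[(0.55)(-0.20) − (0.00)(-0.05)] = 0.1100
  C_31 = (0.00)(0.00) − (-0.05)(0.60) = 0.0300
  C_32 = −[(0.55)(0.00) − (-0.05)(-0.30)] = 0.0150
  C_33 = (0.55)(0.60) − (0.00)(-0.30) = 0.3300
det(I−A) = Σ_j (I−A)_1j·C_1j = (0.55)(0.3600) + (0.00)(0.1800) + (-0.05)(0.0900) = 0.1935
adj(I−A) = Cᵀ =
  [ 0.3600   0.0100   0.0300]
  [ 0.1800   0.3275   0.0150]
  [ 0.0900   0.1100   0.3300]
(I − A)⁻¹ = adj(I−A) / det(I−A) ≈
  [   1.8605     0.0517     0.1550]
  [   0.9302     1.6925     0.0775]
  [   0.4651     0.5685     1.7054]
First solve x = (I − A)⁻¹ d = adj(I−A)·d / det(I−A); in particular x_1 = (0.3600·300 + 0.0100·600 + 0.0300·1125) / 0.1935 = 147.75 / 0.1935 ≈ 763.5659.
Intermediate flow from 3 to 1: z_31 = a_31 · x_1 = 0.05 × 147.75 / 0.1935 = 7.3875 / 0.1935 ≈ 38.18.

z_31 = 38.18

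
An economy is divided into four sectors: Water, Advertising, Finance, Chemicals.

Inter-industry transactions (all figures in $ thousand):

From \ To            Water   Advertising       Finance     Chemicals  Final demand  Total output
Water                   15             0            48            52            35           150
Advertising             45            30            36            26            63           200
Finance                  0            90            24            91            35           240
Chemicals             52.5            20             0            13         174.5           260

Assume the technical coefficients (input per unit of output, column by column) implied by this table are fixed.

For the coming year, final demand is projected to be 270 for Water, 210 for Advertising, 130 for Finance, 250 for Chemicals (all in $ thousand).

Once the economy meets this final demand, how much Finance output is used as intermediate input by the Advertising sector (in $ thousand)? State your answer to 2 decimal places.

z_FA = 283.03

Technical coefficients a_ij = z_ij / X_j:
  a_WW = 15/150 = 0.10, a_AW = 45/150 = 0.30, a_FW = 0/150 = 0.00, a_CW = 52.5/150 = 0.35
  a_WA = 0/200 = 0.00, a_AA = 30/200 = 0.15, a_FA = 90/200 = 0.45, a_CA = 20/200 = 0.10
  a_WF = 48/240 = 0.20, a_AF = 36/240 = 0.15, a_FF = 24/240 = 0.10, a_CF = 0/240 = 0.00
  a_WC = 52/260 = 0.20, a_AC = 26/260 = 0.10, a_FC = 91/260 = 0.35, a_CC = 13/260 = 0.05
I − A =
  [   0.90     0.00    -0.20    -0.20]
  [  -0.30     0.85    -0.15    -0.10]
  [   0.00    -0.45     0.90    -0.35]
  [  -0.35    -0.10     0.00     0.95]
Compute the cofactors C_ij = (−1)^(i+j)·(3×3 minor ij) of I−A; the adjugate is their transpose:
adj(I−A) = Cᵀ =
  [ 0.648375   0.110500   0.162500   0.208000]
  [ 0.306375   0.682000   0.181750   0.203250]
  [ 0.258625   0.384750   0.652250   0.335250]
  [ 0.271125   0.112500   0.079000   0.600750]
det(I−A) = Σ_j (I−A)_1j·C_1j = (0.90)(0.648375) + (0.00)(0.306375) + (-0.20)(0.258625) + (-0.20)(0.271125) = 0.4775875
(I − A)⁻¹ = adj(I−A) / det(I−A) ≈
  [   1.3576     0.2314     0.3403     0.4355]
  [   0.6415     1.4280     0.3806     0.4256]
  [   0.5415     0.8056     1.3657     0.7020]
  [   0.5677     0.2356     0.1654     1.2579]
First solve x = (I − A)⁻¹ d = adj(I−A)·d / det(I−A); in particular x_A = (0.306375·270 + 0.682000·210 + 0.181750·130 + 0.203250·250) / 0.4775875 = 300.38125 / 0.4775875 ≈ 628.9554.
Intermediate flow from F to A: z_FA = a_FA · x_A = 0.45 × 300.38125 / 0.4775875 = 135.1715625 / 0.4775875 ≈ 283.03.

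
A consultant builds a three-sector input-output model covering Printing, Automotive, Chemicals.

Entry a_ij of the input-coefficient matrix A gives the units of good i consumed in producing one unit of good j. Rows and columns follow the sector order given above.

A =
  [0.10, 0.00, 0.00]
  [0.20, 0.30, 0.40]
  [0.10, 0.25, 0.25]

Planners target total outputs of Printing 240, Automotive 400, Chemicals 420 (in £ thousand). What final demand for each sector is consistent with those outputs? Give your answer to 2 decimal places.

d_1 = 216.00, d_2 = 64.00, d_3 = 191.00

I − A =
  [   0.90     0.00     0.00]
  [  -0.20     0.70    -0.40]
  [  -0.10    -0.25     0.75]
d = (I − A) x:
  d_1 = (+0.90)·240 + (+0.00)·400 + (+0.00)·420 = 216.00
  d_2 = (-0.20)·240 + (+0.70)·400 + (-0.40)·420 = 64.00
  d_3 = (-0.10)·240 + (-0.25)·400 + (+0.75)·420 = 191.00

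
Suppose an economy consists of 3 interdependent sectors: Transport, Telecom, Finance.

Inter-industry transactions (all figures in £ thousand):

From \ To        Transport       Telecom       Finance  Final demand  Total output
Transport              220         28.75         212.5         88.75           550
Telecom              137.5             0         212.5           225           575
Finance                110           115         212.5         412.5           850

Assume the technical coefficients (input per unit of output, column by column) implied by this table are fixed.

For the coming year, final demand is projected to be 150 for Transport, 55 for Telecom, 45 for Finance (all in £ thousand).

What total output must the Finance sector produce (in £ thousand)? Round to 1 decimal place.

Technical coefficients a_ij = z_ij / X_j:
  a_11 = 220/550 = 0.40, a_21 = 137.5/550 = 0.25, a_31 = 110/550 = 0.20
  a_12 = 28.75/575 = 0.05, a_22 = 0/575 = 0.00, a_32 = 115/575 = 0.20
  a_13 = 212.5/850 = 0.25, a_23 = 212.5/850 = 0.25, a_33 = 212.5/850 = 0.25
I − A =
  [   0.60    -0.05    -0.25]
  [  -0.25     1.00    -0.25]
  [  -0.20    -0.20     0.75]
Cofactors of I−A, C_ij = (−1)^(i+j)·(minor ij) (rows/columns in the sector order above):
  C_11 = (1.00)(0.75) − (-0.25)(-0.20) = 0.7000
  C_12 = −[(-0.25)(0.75) − (-0.25)(-0.20)] = 0.2375
  C_13 = (-0.25)(-0.20) − (1.00)(-0.20) = 0.2500
  C_21 = −[(-0.05)(0.75) − (-0.25)(-0.20)] = 0.0875
  C_22 = (0.60)(0.75) − (-0.25)(-0.20) = 0.4000
  C_23 = −[(0.60)(-0.20) − (-0.05)(-0.20)] = 0.1300
  C_31 = (-0.05)(-0.25) − (-0.25)(1.00) = 0.2625
  C_32 = −[(0.60)(-0.25) − (-0.25)(-0.25)] = 0.2125
  C_33 = (0.60)(1.00) − (-0.05)(-0.25) = 0.5875
det(I−A) = Σ_j (I−A)_1j·C_1j = (0.60)(0.7000) + (-0.05)(0.2375) + (-0.25)(0.2500) = 0.345625
adj(I−A) = Cᵀ =
  [ 0.7000   0.0875   0.2625]
  [ 0.2375   0.4000   0.2125]
  [ 0.2500   0.1300   0.5875]
(I − A)⁻¹ = adj(I−A) / det(I−A) ≈
  [   2.0253     0.2532     0.7595]
  [   0.6872     1.1573     0.6148]
  [   0.7233     0.3761     1.6998]
x = (I − A)⁻¹ d = adj(I−A)·d / det(I−A), with det(I−A) = 0.345625:
  x_1 = (0.7000·150 + 0.0875·55 + 0.2625·45) / 0.345625 = 121.625 / 0.345625 ≈ 351.9
  x_2 = (0.2375·150 + 0.4000·55 + 0.2125·45) / 0.345625 = 67.1875 / 0.345625 ≈ 194.4
  x_3 = (0.2500·150 + 0.1300·55 + 0.5875·45) / 0.345625 = 71.0875 / 0.345625 ≈ 205.7

x_3 = 205.7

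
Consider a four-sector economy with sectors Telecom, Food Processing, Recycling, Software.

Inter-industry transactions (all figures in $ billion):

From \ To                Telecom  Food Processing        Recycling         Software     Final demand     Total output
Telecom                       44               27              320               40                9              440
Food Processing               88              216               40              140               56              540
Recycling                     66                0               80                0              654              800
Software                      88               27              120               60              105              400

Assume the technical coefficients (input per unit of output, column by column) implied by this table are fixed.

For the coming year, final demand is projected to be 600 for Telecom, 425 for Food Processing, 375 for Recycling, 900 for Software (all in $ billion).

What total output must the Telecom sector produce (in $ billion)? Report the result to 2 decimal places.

x_1 = 1235.64

Technical coefficients a_ij = z_ij / X_j:
  a_11 = 44/440 = 0.10, a_21 = 88/440 = 0.20, a_31 = 66/440 = 0.15, a_41 = 88/440 = 0.20
  a_12 = 27/540 = 0.05, a_22 = 216/540 = 0.40, a_32 = 0/540 = 0.00, a_42 = 27/540 = 0.05
  a_13 = 320/800 = 0.40, a_23 = 40/800 = 0.05, a_33 = 80/800 = 0.10, a_43 = 120/800 = 0.15
  a_14 = 40/400 = 0.10, a_24 = 140/400 = 0.35, a_34 = 0/400 = 0.00, a_44 = 60/400 = 0.15
I − A =
  [   0.90    -0.05    -0.40    -0.10]
  [  -0.20     0.60    -0.05    -0.35]
  [  -0.15     0.00     0.90     0.00]
  [  -0.20    -0.05    -0.15     0.85]
Compute the cofactors C_ij = (−1)^(i+j)·(3×3 minor ij) of I−A; the adjugate is their transpose:
adj(I−A) = Cᵀ =
  [ 0.443250   0.042750   0.211000   0.069750]
  [ 0.230250   0.617250   0.183500   0.281250]
  [ 0.073875   0.007125   0.418250   0.011625]
  [ 0.130875   0.047625   0.134250   0.440625]
det(I−A) = Σ_j (I−A)_1j·C_1j = (0.90)(0.443250) + (-0.05)(0.230250) + (-0.40)(0.073875) + (-0.10)(0.130875) = 0.344775
(I − A)⁻¹ = adj(I−A) / det(I−A) ≈
  [   1.2856     0.1240     0.6120     0.2023]
  [   0.6678     1.7903     0.5322     0.8157]
  [   0.2143     0.0207     1.2131     0.0337]
  [   0.3796     0.1381     0.3894     1.2780]
x = (I − A)⁻¹ d = adj(I−A)·d / det(I−A), with det(I−A) = 0.344775:
  x_1 = (0.443250·600 + 0.042750·425 + 0.211000·375 + 0.069750·900) / 0.344775 = 426.01875 / 0.344775 ≈ 1235.64
  x_2 = (0.230250·600 + 0.617250·425 + 0.183500·375 + 0.281250·900) / 0.344775 = 722.41875 / 0.344775 ≈ 2095.33
  x_3 = (0.073875·600 + 0.007125·425 + 0.418250·375 + 0.011625·900) / 0.344775 = 214.659375 / 0.344775 ≈ 622.61
  x_4 = (0.130875·600 + 0.047625·425 + 0.134250·375 + 0.440625·900) / 0.344775 = 545.671875 / 0.344775 ≈ 1582.69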